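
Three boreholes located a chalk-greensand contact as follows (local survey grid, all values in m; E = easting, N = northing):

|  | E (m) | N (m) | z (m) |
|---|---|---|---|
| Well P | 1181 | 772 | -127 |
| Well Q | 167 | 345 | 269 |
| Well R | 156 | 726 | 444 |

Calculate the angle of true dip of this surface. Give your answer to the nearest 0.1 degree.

36.0°

Two edge vectors: Well P→Well Q = (-1014, -427, 396), Well P→Well R = (-1025, -46, 571).
Normal n = (Well P→Well Q) × (Well P→Well R) = (-225601, 173094, -391031).
So ∂z/∂E = −n_x/n_z = −0.57694 and ∂z/∂N = −n_y/n_z = 0.44266.
Gradient magnitude |∇z| = √(a² + b²) = √(0.33286 + 0.19595) = 0.72719.
True dip = arctan(0.72719) = 36.0°, dipping toward SE (azimuth ≈ 127°).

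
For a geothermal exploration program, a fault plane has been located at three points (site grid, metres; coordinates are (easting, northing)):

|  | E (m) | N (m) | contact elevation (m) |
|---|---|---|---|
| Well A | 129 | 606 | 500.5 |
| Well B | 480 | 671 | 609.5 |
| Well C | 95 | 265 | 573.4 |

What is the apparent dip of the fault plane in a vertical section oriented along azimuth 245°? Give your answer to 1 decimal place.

Let the plane be z = a·E + b·N + c.
Well B−Well A: 351a + 65b = 109;  Well C−Well A: −34a − 341b = 72.9.
Solving gives a = 0.35672, b = −0.24935.
Unit vector along 245° is (sin 245°, cos 245°) = (-0.9063, -0.4226).
Slope in that direction = a·(-0.9063) + b·(-0.4226) = −0.21792.
Apparent dip = arctan|0.21792| = 12.3° (true dip is 23.5°, so apparent ≤ true as expected).

12.3°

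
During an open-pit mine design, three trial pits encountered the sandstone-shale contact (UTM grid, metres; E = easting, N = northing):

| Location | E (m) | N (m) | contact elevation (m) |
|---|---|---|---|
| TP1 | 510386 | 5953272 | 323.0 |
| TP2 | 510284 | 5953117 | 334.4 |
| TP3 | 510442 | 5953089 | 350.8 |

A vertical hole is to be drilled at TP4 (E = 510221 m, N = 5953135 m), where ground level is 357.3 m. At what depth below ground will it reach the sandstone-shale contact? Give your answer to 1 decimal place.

30.3 m

Two edge vectors: TP1→TP2 = (-102, -155, 11.4), TP1→TP3 = (56, -183, 27.8).
Normal n = (TP1→TP2) × (TP1→TP3) = (-2222.8, 3474, 27346).
So ∂z/∂E = −n_x/n_z = 0.081284283 and ∂z/∂N = −n_y/n_z = −0.127038689.
Intercept c from TP1: 323 − 41486.36 + 756295.87 = 715132.51.
At (510221, 5953135): z_contact = 41472.95 − 756278.47 + 715132.51 = 326.99 m.
Depth below ground = 357.3 − 326.99 = 30.3 m.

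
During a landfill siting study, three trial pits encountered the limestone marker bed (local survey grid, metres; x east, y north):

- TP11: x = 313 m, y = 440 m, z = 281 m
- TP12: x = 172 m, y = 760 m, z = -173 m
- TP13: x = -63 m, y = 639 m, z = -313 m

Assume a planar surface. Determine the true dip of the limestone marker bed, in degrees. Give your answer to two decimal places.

55.11°

Two edge vectors: TP11→TP12 = (-141, 320, -454), TP11→TP13 = (-376, 199, -594).
Normal n = (TP11→TP12) × (TP11→TP13) = (-99734, 86950, 92261).
So ∂z/∂x = −n_x/n_z = 1.08100 and ∂z/∂y = −n_y/n_z = −0.94244.
Gradient magnitude |∇z| = √(a² + b²) = √(1.16856 + 0.88818) = 1.43413.
True dip = arctan(1.43413) = 55.11°, dipping toward NW (azimuth ≈ 311°).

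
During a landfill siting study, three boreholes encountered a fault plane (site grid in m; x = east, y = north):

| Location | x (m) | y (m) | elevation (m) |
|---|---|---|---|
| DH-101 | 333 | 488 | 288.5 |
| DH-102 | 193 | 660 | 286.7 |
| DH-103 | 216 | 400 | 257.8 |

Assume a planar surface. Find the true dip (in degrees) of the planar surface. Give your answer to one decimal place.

Two edge vectors: DH-101→DH-102 = (-140, 172, -1.8), DH-101→DH-103 = (-117, -88, -30.7).
Normal n = (DH-101→DH-102) × (DH-101→DH-103) = (-5438.8, -4087.4, 32444).
So ∂z/∂x = −n_x/n_z = 0.16764 and ∂z/∂y = −n_y/n_z = 0.12598.
Gradient magnitude |∇z| = √(a² + b²) = √(0.02810 + 0.01587) = 0.20970.
True dip = arctan(0.20970) = 11.8°, dipping toward SW (azimuth ≈ 233°).

11.8°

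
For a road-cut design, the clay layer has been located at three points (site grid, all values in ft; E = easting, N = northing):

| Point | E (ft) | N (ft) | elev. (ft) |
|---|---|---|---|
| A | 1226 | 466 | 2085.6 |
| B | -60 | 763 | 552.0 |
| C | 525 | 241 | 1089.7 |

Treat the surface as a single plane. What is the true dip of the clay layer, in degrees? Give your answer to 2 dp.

53.53°

Two edge vectors: A→B = (-1286, 297, -1533.6), A→C = (-701, -225, -995.9).
Normal n = (A→B) × (A→C) = (-640842.3, -205673.8, 497547).
So ∂z/∂E = −n_x/n_z = 1.28800 and ∂z/∂N = −n_y/n_z = 0.41338.
Gradient magnitude |∇z| = √(a² + b²) = √(1.65895 + 0.17088) = 1.35271.
True dip = arctan(1.35271) = 53.53°, dipping toward WSW (azimuth ≈ 252°).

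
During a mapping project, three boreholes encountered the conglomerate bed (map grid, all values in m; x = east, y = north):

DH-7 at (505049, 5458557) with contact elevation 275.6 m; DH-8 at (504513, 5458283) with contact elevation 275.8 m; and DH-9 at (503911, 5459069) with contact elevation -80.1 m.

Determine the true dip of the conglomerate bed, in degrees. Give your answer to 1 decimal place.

Let the plane be z = a·x + b·y + c.
DH-8−DH-7: −536a − 274b = 0.2;  DH-9−DH-7: −1138a + 512b = −355.7.
Solving gives a = 0.16607, b = −0.32560.
Gradient magnitude |∇z| = √(a² + b²) = √(0.02758 + 0.10602) = 0.36551.
True dip = arctan(0.36551) = 20.1°, dipping toward NNW (azimuth ≈ 333°).

20.1°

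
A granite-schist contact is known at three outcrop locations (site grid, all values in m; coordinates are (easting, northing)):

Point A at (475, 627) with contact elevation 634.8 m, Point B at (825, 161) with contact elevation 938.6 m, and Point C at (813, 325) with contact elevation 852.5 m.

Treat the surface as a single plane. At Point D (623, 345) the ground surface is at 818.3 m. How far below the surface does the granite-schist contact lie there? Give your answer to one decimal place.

Two edge vectors: Point A→Point B = (350, -466, 303.8), Point A→Point C = (338, -302, 217.7).
Normal n = (Point A→Point B) × (Point A→Point C) = (-9700.6, 26489.4, 51808).
So ∂z/∂E = −n_x/n_z = 0.18724 and ∂z/∂N = −n_y/n_z = −0.51130.
Intercept c from Point A: 634.8 − 88.94 + 320.58 = 866.45.
At (623, 345): z_contact = 116.65 − 176.40 + 866.45 = 806.70 m.
Depth below ground = 818.3 − 806.70 = 11.6 m.

11.6 m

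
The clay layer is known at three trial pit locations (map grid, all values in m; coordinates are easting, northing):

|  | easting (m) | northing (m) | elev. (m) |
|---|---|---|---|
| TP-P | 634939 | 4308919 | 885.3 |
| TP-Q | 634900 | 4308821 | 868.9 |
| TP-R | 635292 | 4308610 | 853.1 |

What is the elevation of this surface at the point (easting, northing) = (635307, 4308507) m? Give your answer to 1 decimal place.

Two edge vectors: TP-P→TP-Q = (-39, -98, -16.4), TP-P→TP-R = (353, -309, -32.2).
Normal n = (TP-P→TP-Q) × (TP-P→TP-R) = (-1912, -7045, 46645).
So ∂z/∂easting = −n_x/n_z = 0.040990460 and ∂z/∂northing = −n_y/n_z = 0.151034409.
Intercept c from TP-P: 885.3 − 26026.44 − 650795.03 = −675936.18.
At (635307, 4308507): z = 26041.5 + 650732.8 − 675936.18 = 838.2 m.

838.2 m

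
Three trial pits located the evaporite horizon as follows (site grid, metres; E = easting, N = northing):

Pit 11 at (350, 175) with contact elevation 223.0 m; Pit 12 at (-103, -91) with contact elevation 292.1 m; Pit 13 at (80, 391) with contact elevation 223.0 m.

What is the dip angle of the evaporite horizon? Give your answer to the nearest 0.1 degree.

8.0°

Two edge vectors: Pit 11→Pit 12 = (-453, -266, 69.1), Pit 11→Pit 13 = (-270, 216, 0).
Normal n = (Pit 11→Pit 12) × (Pit 11→Pit 13) = (-14925.6, -18657, -169668).
So ∂z/∂E = −n_x/n_z = −0.08797 and ∂z/∂N = −n_y/n_z = −0.10996.
Gradient magnitude |∇z| = √(a² + b²) = √(0.00774 + 0.01209) = 0.14082.
True dip = arctan(0.14082) = 8.0°, dipping toward NE (azimuth ≈ 039°).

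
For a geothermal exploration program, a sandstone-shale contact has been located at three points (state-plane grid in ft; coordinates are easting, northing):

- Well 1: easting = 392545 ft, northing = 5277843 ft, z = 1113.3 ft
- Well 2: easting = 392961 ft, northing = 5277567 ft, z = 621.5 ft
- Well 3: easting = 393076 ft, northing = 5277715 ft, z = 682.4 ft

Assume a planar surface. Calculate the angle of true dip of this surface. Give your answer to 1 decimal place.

Two edge vectors: Well 1→Well 2 = (416, -276, -491.8), Well 1→Well 3 = (531, -128, -430.9).
Normal n = (Well 1→Well 2) × (Well 1→Well 3) = (55978, -81891.4, 93308).
So ∂z/∂easting = −n_x/n_z = −0.59993 and ∂z/∂northing = −n_y/n_z = 0.87765.
Gradient magnitude |∇z| = √(a² + b²) = √(0.35991 + 0.77026) = 1.06310.
True dip = arctan(1.06310) = 46.8°, dipping toward SE (azimuth ≈ 146°).

46.8°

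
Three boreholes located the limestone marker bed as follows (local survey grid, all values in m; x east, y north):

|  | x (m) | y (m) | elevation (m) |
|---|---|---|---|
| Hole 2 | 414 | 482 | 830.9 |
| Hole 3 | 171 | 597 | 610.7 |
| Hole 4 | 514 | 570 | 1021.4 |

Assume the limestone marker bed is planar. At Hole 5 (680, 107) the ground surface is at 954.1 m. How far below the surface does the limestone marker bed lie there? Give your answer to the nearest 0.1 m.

Let the plane be z = a·x + b·y + c.
Hole 3−Hole 2: −243a + 115b = −220.2;  Hole 4−Hole 2: 100a + 88b = 190.5.
Solving gives a = 1.25548, b = 0.73809.
Then c = 830.9 − a·414 − b·482 = −44.63.
At (680, 107): z_contact = 853.72 + 78.98 − 44.63 = 888.07 m.
Depth below ground = 954.1 − 888.07 = 66.0 m.

66.0 m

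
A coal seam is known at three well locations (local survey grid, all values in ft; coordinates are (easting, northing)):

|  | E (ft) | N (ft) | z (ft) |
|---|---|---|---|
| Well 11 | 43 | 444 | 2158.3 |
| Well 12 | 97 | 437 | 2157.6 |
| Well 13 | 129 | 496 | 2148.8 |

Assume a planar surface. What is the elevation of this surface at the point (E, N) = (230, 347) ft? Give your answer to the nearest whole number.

2166 ft

Two edge vectors: Well 11→Well 12 = (54, -7, -0.7), Well 11→Well 13 = (86, 52, -9.5).
Normal n = (Well 11→Well 12) × (Well 11→Well 13) = (102.9, 452.8, 3410).
So ∂z/∂E = −n_x/n_z = −0.03018 and ∂z/∂N = −n_y/n_z = −0.13279.
Intercept c from Well 11: 2158.3 + 1.30 + 58.96 = 2218.55.
At (230, 347): z = −6.9 − 46.1 + 2218.55 = 2165.5 ft.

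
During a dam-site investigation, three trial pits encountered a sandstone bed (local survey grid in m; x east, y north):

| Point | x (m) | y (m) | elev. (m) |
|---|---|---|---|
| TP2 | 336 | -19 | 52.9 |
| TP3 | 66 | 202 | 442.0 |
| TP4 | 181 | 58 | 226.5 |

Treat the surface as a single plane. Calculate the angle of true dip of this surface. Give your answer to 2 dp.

Two edge vectors: TP2→TP3 = (-270, 221, 389.1), TP2→TP4 = (-155, 77, 173.6).
Normal n = (TP2→TP3) × (TP2→TP4) = (8404.9, -13438.5, 13465).
So ∂z/∂x = −n_x/n_z = −0.62420 and ∂z/∂y = −n_y/n_z = 0.99803.
Gradient magnitude |∇z| = √(a² + b²) = √(0.38963 + 0.99607) = 1.17716.
True dip = arctan(1.17716) = 49.65°, dipping toward SSE (azimuth ≈ 148°).

49.65°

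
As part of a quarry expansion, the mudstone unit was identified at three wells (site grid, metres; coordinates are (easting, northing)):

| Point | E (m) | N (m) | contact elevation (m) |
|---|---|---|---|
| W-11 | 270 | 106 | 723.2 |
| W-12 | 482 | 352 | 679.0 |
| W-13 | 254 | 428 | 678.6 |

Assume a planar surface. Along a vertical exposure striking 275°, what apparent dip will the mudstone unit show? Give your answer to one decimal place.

1.9°

Let the plane be z = a·E + b·N + c.
W-12−W-11: 212a + 246b = −44.2;  W-13−W-11: −16a + 322b = −44.6.
Solving gives a = −0.04516, b = −0.14075.
Unit vector along 275° is (sin 275°, cos 275°) = (-0.9962, 0.0872).
Slope in that direction = a·(-0.9962) + b·(0.0872) = 0.03272.
Apparent dip = arctan|0.03272| = 1.9° (true dip is 8.4°, so apparent ≤ true as expected).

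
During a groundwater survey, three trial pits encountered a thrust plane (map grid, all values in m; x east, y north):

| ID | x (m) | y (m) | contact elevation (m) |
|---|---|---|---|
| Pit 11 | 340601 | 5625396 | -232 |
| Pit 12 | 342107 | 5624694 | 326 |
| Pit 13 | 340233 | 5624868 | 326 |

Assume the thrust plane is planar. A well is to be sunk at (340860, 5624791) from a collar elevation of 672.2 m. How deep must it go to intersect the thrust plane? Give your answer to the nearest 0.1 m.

Two edge vectors: Pit 11→Pit 12 = (1506, -702, 558), Pit 11→Pit 13 = (-368, -528, 558).
Normal n = (Pit 11→Pit 12) × (Pit 11→Pit 13) = (-97092, -1045692, -1053504).
So ∂z/∂x = −n_x/n_z = −0.092161017 and ∂z/∂y = −n_y/n_z = −0.992584746.
Intercept c from Pit 11: -232 + 31390.13 + 5583682.26 = 5614840.39.
At (340860, 5624791): z_contact = −31414.00 − 5583081.74 + 5614840.39 = 344.64 m.
Depth below ground = 672.2 − 344.64 = 327.6 m.

327.6 m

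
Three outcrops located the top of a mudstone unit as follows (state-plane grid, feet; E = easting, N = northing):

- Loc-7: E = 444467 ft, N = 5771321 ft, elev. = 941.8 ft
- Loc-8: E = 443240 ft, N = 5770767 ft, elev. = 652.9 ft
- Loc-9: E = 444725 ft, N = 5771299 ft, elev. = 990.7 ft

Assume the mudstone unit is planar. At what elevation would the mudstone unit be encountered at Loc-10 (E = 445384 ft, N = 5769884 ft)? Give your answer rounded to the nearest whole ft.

999 ft

Two edge vectors: Loc-7→Loc-8 = (-1227, -554, -288.9), Loc-7→Loc-9 = (258, -22, 48.9).
Normal n = (Loc-7→Loc-8) × (Loc-7→Loc-9) = (-33446.4, -14535.9, 169926).
So ∂z/∂E = −n_x/n_z = 0.19682921 and ∂z/∂N = −n_y/n_z = 0.08554253.
Intercept c from Loc-7: 941.8 − 87484.09 − 493693.40 = −580235.69.
At (445384, 5769884): z = 87664.6 + 493570.5 − 580235.69 = 999.4 ft.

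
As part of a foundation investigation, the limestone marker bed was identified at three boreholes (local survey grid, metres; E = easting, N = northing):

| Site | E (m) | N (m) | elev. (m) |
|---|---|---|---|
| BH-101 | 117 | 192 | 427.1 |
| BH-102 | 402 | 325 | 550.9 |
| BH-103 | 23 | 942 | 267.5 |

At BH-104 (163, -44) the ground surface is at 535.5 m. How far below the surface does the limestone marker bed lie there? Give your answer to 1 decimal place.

Let the plane be z = a·E + b·N + c.
BH-102−BH-101: 285a + 133b = 123.8;  BH-103−BH-101: −94a + 750b = −159.6.
Solving gives a = 0.50420, b = −0.14961.
Then c = 427.1 − a·117 − b·192 = 396.83.
At (163, -44): z_contact = 82.18 + 6.58 + 396.83 = 485.60 m.
Depth below ground = 535.5 − 485.60 = 49.9 m.

49.9 m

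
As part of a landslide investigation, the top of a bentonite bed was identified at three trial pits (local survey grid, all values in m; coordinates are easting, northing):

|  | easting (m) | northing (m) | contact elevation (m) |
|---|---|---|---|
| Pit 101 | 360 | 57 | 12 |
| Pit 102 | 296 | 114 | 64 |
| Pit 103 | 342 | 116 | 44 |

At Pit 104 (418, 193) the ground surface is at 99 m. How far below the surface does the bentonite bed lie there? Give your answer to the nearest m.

Let the plane be z = a·easting + b·northing + c.
Pit 102−Pit 101: −64a + 57b = 52;  Pit 103−Pit 101: −18a + 59b = 32.
Solving gives a = −0.45236, b = 0.40436.
Then c = 12 − a·360 − b·57 = 151.80.
At (418, 193): z_contact = −189.1 + 78.0 + 151.80 = 40.8 m.
Depth below ground = 99 − 40.8 = 58 m.

58 m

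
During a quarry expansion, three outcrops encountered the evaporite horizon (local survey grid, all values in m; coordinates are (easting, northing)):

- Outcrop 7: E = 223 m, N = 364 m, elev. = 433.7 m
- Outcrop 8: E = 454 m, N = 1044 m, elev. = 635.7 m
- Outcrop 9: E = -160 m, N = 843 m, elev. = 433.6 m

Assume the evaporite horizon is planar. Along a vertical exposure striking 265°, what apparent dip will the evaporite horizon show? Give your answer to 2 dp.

15.54°

Two edge vectors: Outcrop 7→Outcrop 8 = (231, 680, 202), Outcrop 7→Outcrop 9 = (-383, 479, -0.1).
Normal n = (Outcrop 7→Outcrop 8) × (Outcrop 7→Outcrop 9) = (-96826, -77342.9, 371089).
So ∂z/∂E = −n_x/n_z = 0.26092 and ∂z/∂N = −n_y/n_z = 0.20842.
Unit vector along 265° is (sin 265°, cos 265°) = (-0.9962, -0.0872).
Slope in that direction = a·(-0.9962) + b·(-0.0872) = −0.27810.
Apparent dip = arctan|0.27810| = 15.54° (true dip is 18.5°, so apparent ≤ true as expected).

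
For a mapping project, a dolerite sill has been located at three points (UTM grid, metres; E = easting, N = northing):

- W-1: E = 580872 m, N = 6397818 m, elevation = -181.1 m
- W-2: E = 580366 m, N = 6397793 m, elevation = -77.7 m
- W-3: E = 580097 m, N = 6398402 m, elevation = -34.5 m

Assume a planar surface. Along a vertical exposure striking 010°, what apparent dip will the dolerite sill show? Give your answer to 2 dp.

Let the plane be z = a·E + b·N + c.
W-2−W-1: −506a − 25b = 103.4;  W-3−W-1: −775a + 584b = 146.6.
Solving gives a = −0.20341, b = −0.01891.
Unit vector along 010° is (sin 10°, cos 10°) = (0.1736, 0.9848).
Slope in that direction = a·(0.1736) + b·(0.9848) = −0.05395.
Apparent dip = arctan|0.05395| = 3.09° (true dip is 11.5°, so apparent ≤ true as expected).

3.09°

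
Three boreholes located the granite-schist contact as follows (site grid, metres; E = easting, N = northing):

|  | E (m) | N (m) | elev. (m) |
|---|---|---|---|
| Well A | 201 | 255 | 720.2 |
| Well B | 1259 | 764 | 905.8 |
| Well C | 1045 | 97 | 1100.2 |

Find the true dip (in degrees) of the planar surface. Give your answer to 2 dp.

Two edge vectors: Well A→Well B = (1058, 509, 185.6), Well A→Well C = (844, -158, 380).
Normal n = (Well A→Well B) × (Well A→Well C) = (222744.8, -245393.6, -596760).
So ∂z/∂E = −n_x/n_z = 0.37326 and ∂z/∂N = −n_y/n_z = −0.41121.
Gradient magnitude |∇z| = √(a² + b²) = √(0.13932 + 0.16909) = 0.55535.
True dip = arctan(0.55535) = 29.05°, dipping toward NW (azimuth ≈ 318°).

29.05°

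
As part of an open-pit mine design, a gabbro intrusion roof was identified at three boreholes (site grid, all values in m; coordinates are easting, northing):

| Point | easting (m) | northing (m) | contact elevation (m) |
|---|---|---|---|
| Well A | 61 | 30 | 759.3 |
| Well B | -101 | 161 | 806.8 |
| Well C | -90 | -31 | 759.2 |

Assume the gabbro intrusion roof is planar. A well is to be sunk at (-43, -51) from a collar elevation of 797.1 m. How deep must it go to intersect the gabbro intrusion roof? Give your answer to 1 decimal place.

47.3 m

Two edge vectors: Well A→Well B = (-162, 131, 47.5), Well A→Well C = (-151, -61, -0.1).
Normal n = (Well A→Well B) × (Well A→Well C) = (2884.4, -7188.7, 29663).
So ∂z/∂easting = −n_x/n_z = −0.09724 and ∂z/∂northing = −n_y/n_z = 0.24235.
Intercept c from Well A: 759.3 + 5.93 − 7.27 = 757.96.
At (-43, -51): z_contact = 4.18 − 12.36 + 757.96 = 749.78 m.
Depth below ground = 797.1 − 749.78 = 47.3 m.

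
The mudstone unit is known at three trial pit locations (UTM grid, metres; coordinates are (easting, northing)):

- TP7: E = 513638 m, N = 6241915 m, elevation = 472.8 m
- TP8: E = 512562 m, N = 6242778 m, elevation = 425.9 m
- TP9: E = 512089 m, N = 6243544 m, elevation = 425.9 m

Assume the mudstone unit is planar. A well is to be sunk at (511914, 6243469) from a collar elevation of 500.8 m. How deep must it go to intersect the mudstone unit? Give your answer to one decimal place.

Let the plane be z = a·E + b·N + c.
TP8−TP7: −1076a + 863b = −46.9;  TP9−TP7: −1549a + 1629b = −46.9.
Solving gives a = 0.086355606, b = 0.053324023.
Then c = 472.8 − a·513638 − b·6241915 = −376726.74.
At (511914, 6243469): z_contact = 44206.64 + 332926.88 − 376726.74 = 406.79 m.
Depth below ground = 500.8 − 406.79 = 94.0 m.

94.0 m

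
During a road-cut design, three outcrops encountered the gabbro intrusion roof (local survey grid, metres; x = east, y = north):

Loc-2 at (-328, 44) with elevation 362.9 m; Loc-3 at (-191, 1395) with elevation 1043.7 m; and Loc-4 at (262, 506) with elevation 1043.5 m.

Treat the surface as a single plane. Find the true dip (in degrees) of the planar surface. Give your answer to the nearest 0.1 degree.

42.8°

Two edge vectors: Loc-2→Loc-3 = (137, 1351, 680.8), Loc-2→Loc-4 = (590, 462, 680.6).
Normal n = (Loc-2→Loc-3) × (Loc-2→Loc-4) = (604961, 308429.8, -733796).
So ∂z/∂x = −n_x/n_z = 0.82443 and ∂z/∂y = −n_y/n_z = 0.42032.
Gradient magnitude |∇z| = √(a² + b²) = √(0.67968 + 0.17667) = 0.92539.
True dip = arctan(0.92539) = 42.8°, dipping toward WSW (azimuth ≈ 243°).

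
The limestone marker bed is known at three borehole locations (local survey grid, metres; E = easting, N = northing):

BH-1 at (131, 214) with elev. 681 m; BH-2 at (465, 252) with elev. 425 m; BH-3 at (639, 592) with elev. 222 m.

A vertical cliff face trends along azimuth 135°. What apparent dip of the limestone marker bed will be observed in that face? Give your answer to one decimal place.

20.3°

Two edge vectors: BH-1→BH-2 = (334, 38, -256), BH-1→BH-3 = (508, 378, -459).
Normal n = (BH-1→BH-2) × (BH-1→BH-3) = (79326, 23258, 106948).
So ∂z/∂E = −n_x/n_z = −0.74172 and ∂z/∂N = −n_y/n_z = −0.21747.
Unit vector along 135° is (sin 135°, cos 135°) = (0.7071, -0.7071).
Slope in that direction = a·(0.7071) + b·(-0.7071) = −0.37070.
Apparent dip = arctan|0.37070| = 20.3° (true dip is 37.7°, so apparent ≤ true as expected).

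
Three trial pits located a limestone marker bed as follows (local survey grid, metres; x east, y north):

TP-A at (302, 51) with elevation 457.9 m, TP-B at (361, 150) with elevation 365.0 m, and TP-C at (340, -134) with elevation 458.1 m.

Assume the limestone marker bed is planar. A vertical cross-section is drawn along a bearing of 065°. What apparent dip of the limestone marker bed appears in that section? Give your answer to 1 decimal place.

49.3°

Let the plane be z = a·x + b·y + c.
TP-B−TP-A: 59a + 99b = −92.9;  TP-C−TP-A: 38a − 185b = 0.2.
Solving gives a = −1.16963, b = −0.24133.
Unit vector along 065° is (sin 65°, cos 65°) = (0.9063, 0.4226).
Slope in that direction = a·(0.9063) + b·(0.4226) = −1.16204.
Apparent dip = arctan|1.16204| = 49.3° (true dip is 50.1°, so apparent ≤ true as expected).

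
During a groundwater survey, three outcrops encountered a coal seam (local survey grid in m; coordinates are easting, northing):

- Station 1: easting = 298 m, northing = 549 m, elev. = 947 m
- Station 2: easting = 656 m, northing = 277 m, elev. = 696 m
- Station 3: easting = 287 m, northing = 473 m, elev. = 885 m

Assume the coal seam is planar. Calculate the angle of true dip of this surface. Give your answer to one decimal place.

39.7°

Let the plane be z = a·easting + b·northing + c.
Station 2−Station 1: 358a − 272b = −251;  Station 3−Station 1: −11a − 76b = −62.
Solving gives a = −0.07325, b = 0.82639.
Gradient magnitude |∇z| = √(a² + b²) = √(0.00536 + 0.68292) = 0.82963.
True dip = arctan(0.82963) = 39.7°, dipping toward S (azimuth ≈ 175°).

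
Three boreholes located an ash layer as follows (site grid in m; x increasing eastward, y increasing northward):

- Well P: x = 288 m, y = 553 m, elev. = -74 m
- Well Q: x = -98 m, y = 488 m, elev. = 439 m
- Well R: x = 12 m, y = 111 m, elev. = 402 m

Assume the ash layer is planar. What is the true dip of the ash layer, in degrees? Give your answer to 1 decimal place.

Let the plane be z = a·x + b·y + c.
Well Q−Well P: −386a − 65b = 513;  Well R−Well P: −276a − 442b = 476.
Solving gives a = −1.28253, b = −0.27607.
Gradient magnitude |∇z| = √(a² + b²) = √(1.64488 + 0.07621) = 1.31190.
True dip = arctan(1.31190) = 52.7°, dipping toward ENE (azimuth ≈ 078°).

52.7°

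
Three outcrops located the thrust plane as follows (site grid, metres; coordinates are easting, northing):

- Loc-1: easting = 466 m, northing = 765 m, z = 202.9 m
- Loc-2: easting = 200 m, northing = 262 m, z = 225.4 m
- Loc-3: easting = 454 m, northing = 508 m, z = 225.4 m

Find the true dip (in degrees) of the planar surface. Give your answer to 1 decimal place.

7.3°

Two edge vectors: Loc-1→Loc-2 = (-266, -503, 22.5), Loc-1→Loc-3 = (-12, -257, 22.5).
Normal n = (Loc-1→Loc-2) × (Loc-1→Loc-3) = (-5535, 5715, 62326).
So ∂z/∂easting = −n_x/n_z = 0.08881 and ∂z/∂northing = −n_y/n_z = −0.09170.
Gradient magnitude |∇z| = √(a² + b²) = √(0.00789 + 0.00841) = 0.12765.
True dip = arctan(0.12765) = 7.3°, dipping toward NW (azimuth ≈ 316°).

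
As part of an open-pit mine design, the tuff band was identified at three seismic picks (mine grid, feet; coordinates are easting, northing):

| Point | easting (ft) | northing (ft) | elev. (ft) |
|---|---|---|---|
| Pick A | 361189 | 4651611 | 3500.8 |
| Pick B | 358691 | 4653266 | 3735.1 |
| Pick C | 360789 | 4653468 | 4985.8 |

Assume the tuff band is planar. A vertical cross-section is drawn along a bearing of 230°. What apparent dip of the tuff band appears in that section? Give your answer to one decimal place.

44.2°

Let the plane be z = a·easting + b·northing + c.
Pick B−Pick A: −2498a + 1655b = 234.3;  Pick C−Pick A: −400a + 1857b = 1485.
Solving gives a = 0.50860, b = 0.90923.
Unit vector along 230° is (sin 230°, cos 230°) = (-0.7660, -0.6428).
Slope in that direction = a·(-0.7660) + b·(-0.6428) = −0.97405.
Apparent dip = arctan|0.97405| = 44.2° (true dip is 46.2°, so apparent ≤ true as expected).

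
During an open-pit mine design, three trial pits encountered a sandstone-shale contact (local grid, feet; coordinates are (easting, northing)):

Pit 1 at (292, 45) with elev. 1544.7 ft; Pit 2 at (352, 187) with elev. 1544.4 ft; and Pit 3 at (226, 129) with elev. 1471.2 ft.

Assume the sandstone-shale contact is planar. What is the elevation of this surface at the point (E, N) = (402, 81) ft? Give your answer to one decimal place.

1613.1 ft

Let the plane be z = a·E + b·N + c.
Pit 2−Pit 1: 60a + 142b = −0.3;  Pit 3−Pit 1: −66a + 84b = −73.5.
Solving gives a = 0.72244, b = −0.30737.
Then c = 1544.7 − a·292 − b·45 = 1347.58.
At (402, 81): z = 290.4 − 24.9 + 1347.58 = 1613.1 ft.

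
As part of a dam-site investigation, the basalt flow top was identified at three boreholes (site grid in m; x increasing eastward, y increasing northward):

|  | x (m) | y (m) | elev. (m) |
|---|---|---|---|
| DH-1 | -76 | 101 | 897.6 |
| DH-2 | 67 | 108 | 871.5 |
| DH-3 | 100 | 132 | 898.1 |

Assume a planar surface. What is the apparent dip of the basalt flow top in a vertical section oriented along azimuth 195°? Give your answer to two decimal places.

53.31°

Let the plane be z = a·x + b·y + c.
DH-2−DH-1: 143a + 7b = −26.1;  DH-3−DH-1: 176a + 31b = 0.5.
Solving gives a = −0.25386, b = 1.45739.
Unit vector along 195° is (sin 195°, cos 195°) = (-0.2588, -0.9659).
Slope in that direction = a·(-0.2588) + b·(-0.9659) = −1.34203.
Apparent dip = arctan|1.34203| = 53.31° (true dip is 55.9°, so apparent ≤ true as expected).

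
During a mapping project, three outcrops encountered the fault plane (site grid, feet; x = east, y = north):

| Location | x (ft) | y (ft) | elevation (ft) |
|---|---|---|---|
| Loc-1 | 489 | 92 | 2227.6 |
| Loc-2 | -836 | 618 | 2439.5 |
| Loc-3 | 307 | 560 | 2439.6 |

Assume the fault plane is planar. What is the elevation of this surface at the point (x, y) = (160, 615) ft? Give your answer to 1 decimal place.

Two edge vectors: Loc-1→Loc-2 = (-1325, 526, 211.9), Loc-1→Loc-3 = (-182, 468, 212).
Normal n = (Loc-1→Loc-2) × (Loc-1→Loc-3) = (12342.8, 242334.2, -524368).
So ∂z/∂x = −n_x/n_z = 0.02354 and ∂z/∂y = −n_y/n_z = 0.46215.
Intercept c from Loc-1: 2227.6 − 11.51 − 42.52 = 2173.57.
At (160, 615): z = 3.8 + 284.2 + 2173.57 = 2461.6 ft.

2461.6 ft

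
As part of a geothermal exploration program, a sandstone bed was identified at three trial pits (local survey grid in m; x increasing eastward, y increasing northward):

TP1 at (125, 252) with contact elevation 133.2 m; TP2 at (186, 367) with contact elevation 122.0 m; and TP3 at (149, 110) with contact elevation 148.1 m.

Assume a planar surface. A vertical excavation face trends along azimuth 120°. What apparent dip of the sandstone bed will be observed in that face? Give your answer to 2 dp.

Let the plane be z = a·x + b·y + c.
TP2−TP1: 61a + 115b = −11.2;  TP3−TP1: 24a − 142b = 14.9.
Solving gives a = 0.01078, b = −0.10311.
Unit vector along 120° is (sin 120°, cos 120°) = (0.8660, -0.5000).
Slope in that direction = a·(0.8660) + b·(-0.5000) = 0.06089.
Apparent dip = arctan|0.06089| = 3.48° (true dip is 5.9°, so apparent ≤ true as expected).

3.48°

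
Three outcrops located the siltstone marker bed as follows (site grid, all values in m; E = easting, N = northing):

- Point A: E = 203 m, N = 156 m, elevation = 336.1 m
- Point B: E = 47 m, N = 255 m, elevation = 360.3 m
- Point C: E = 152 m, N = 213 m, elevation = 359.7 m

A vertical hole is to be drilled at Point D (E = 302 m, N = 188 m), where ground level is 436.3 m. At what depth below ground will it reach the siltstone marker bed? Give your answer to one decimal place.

Let the plane be z = a·E + b·N + c.
Point B−Point A: −156a + 99b = 24.2;  Point C−Point A: −51a + 57b = 23.6.
Solving gives a = 0.24902, b = 0.63685.
Then c = 336.1 − a·203 − b·156 = 186.20.
At (302, 188): z_contact = 75.21 + 119.73 + 186.20 = 381.13 m.
Depth below ground = 436.3 − 381.13 = 55.2 m.

55.2 m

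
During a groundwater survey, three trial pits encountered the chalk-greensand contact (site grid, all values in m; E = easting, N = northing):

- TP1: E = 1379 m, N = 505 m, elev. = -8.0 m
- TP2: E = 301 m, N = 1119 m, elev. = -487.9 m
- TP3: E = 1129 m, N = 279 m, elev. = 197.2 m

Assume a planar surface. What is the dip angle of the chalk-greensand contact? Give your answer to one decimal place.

Two edge vectors: TP1→TP2 = (-1078, 614, -479.9), TP1→TP3 = (-250, -226, 205.2).
Normal n = (TP1→TP2) × (TP1→TP3) = (17535.4, 341180.6, 397128).
So ∂z/∂E = −n_x/n_z = −0.04416 and ∂z/∂N = −n_y/n_z = −0.85912.
Gradient magnitude |∇z| = √(a² + b²) = √(0.00195 + 0.73809) = 0.86025.
True dip = arctan(0.86025) = 40.7°, dipping toward N (azimuth ≈ 003°).

40.7°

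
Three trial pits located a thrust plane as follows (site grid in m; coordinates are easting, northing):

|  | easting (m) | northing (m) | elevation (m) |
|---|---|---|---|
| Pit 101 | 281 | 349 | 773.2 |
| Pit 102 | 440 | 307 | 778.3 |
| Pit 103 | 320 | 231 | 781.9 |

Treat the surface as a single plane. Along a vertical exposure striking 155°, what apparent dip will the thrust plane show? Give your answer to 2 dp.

3.92°

Two edge vectors: Pit 101→Pit 102 = (159, -42, 5.1), Pit 101→Pit 103 = (39, -118, 8.7).
Normal n = (Pit 101→Pit 102) × (Pit 101→Pit 103) = (236.4, -1184.4, -17124).
So ∂z/∂easting = −n_x/n_z = 0.01381 and ∂z/∂northing = −n_y/n_z = −0.06917.
Unit vector along 155° is (sin 155°, cos 155°) = (0.4226, -0.9063).
Slope in that direction = a·(0.4226) + b·(-0.9063) = 0.06852.
Apparent dip = arctan|0.06852| = 3.92° (true dip is 4.0°, so apparent ≤ true as expected).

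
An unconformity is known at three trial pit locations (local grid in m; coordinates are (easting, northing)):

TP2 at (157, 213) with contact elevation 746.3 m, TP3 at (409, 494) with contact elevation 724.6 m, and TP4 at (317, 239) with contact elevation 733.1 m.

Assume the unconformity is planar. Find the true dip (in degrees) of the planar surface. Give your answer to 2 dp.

Let the plane be z = a·E + b·N + c.
TP3−TP2: 252a + 281b = −21.7;  TP4−TP2: 160a + 26b = −13.2.
Solving gives a = −0.08188, b = −0.00379.
Gradient magnitude |∇z| = √(a² + b²) = √(0.00670 + 0.00001) = 0.08197.
True dip = arctan(0.08197) = 4.69°, dipping toward E (azimuth ≈ 087°).

4.69°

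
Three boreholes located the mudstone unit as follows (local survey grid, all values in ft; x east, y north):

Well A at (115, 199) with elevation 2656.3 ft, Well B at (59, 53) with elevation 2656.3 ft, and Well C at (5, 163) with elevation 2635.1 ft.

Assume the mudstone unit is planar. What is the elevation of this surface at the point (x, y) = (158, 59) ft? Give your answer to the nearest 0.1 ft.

Let the plane be z = a·x + b·y + c.
Well B−Well A: −56a − 146b = 0;  Well C−Well A: −110a − 36b = −21.2.
Solving gives a = 0.22039, b = −0.08453.
Then c = 2656.3 − a·115 − b·199 = 2647.78.
At (158, 59): z = 34.8 − 5.0 + 2647.78 = 2677.6 ft.

2677.6 ft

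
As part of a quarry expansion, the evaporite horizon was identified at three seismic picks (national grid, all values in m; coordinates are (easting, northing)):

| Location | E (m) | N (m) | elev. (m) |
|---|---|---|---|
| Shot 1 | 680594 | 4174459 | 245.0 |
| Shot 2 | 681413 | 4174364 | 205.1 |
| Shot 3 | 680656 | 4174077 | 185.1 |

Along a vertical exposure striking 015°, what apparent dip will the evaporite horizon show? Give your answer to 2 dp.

Two edge vectors: Shot 1→Shot 2 = (819, -95, -39.9), Shot 1→Shot 3 = (62, -382, -59.9).
Normal n = (Shot 1→Shot 2) × (Shot 1→Shot 3) = (-9551.3, 46584.3, -306968).
So ∂z/∂E = −n_x/n_z = −0.03111 and ∂z/∂N = −n_y/n_z = 0.15176.
Unit vector along 015° is (sin 15°, cos 15°) = (0.2588, 0.9659).
Slope in that direction = a·(0.2588) + b·(0.9659) = 0.13853.
Apparent dip = arctan|0.13853| = 7.89° (true dip is 8.8°, so apparent ≤ true as expected).

7.89°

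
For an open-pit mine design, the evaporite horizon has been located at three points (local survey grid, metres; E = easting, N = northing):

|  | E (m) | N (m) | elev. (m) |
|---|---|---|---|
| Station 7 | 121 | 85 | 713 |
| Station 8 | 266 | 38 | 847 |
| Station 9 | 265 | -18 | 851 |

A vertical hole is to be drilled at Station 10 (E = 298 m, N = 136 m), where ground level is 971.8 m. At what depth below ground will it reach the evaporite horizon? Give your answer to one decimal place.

104.7 m

Let the plane be z = a·E + b·N + c.
Station 8−Station 7: 145a − 47b = 134;  Station 9−Station 7: 144a − 103b = 138.
Solving gives a = 0.89580, b = −0.08743.
Then c = 713 − a·121 − b·85 = 612.04.
At (298, 136): z_contact = 266.95 − 11.89 + 612.04 = 867.10 m.
Depth below ground = 971.8 − 867.10 = 104.7 m.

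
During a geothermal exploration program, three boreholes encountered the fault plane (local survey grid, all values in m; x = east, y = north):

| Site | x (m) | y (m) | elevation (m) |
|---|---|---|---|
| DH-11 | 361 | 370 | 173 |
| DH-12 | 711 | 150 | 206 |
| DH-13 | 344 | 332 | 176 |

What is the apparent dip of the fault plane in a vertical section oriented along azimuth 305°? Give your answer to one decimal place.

Two edge vectors: DH-11→DH-12 = (350, -220, 33), DH-11→DH-13 = (-17, -38, 3).
Normal n = (DH-11→DH-12) × (DH-11→DH-13) = (594, -1611, -17040).
So ∂z/∂x = −n_x/n_z = 0.03486 and ∂z/∂y = −n_y/n_z = −0.09454.
Unit vector along 305° is (sin 305°, cos 305°) = (-0.8192, 0.5736).
Slope in that direction = a·(-0.8192) + b·(0.5736) = −0.08278.
Apparent dip = arctan|0.08278| = 4.7° (true dip is 5.8°, so apparent ≤ true as expected).

4.7°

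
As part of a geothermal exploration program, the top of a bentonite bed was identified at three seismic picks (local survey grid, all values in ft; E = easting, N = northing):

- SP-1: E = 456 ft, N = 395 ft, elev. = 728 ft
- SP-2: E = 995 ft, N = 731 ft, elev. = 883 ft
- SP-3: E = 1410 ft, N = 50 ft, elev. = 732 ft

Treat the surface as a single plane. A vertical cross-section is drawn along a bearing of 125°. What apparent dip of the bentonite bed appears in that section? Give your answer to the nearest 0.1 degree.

4.4°

Two edge vectors: SP-1→SP-2 = (539, 336, 155), SP-1→SP-3 = (954, -345, 4).
Normal n = (SP-1→SP-2) × (SP-1→SP-3) = (54819, 145714, -506499).
So ∂z/∂E = −n_x/n_z = 0.10823 and ∂z/∂N = −n_y/n_z = 0.28769.
Unit vector along 125° is (sin 125°, cos 125°) = (0.8192, -0.5736).
Slope in that direction = a·(0.8192) + b·(-0.5736) = −0.07635.
Apparent dip = arctan|0.07635| = 4.4° (true dip is 17.1°, so apparent ≤ true as expected).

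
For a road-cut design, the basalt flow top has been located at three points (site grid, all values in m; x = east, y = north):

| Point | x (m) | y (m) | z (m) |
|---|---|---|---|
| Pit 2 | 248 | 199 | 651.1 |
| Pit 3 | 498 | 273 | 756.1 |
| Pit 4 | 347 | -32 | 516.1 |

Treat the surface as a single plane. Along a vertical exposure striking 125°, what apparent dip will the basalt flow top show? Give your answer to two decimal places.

11.83°

Let the plane be z = a·x + b·y + c.
Pit 3−Pit 2: 250a + 74b = 105;  Pit 4−Pit 2: 99a − 231b = −135.
Solving gives a = 0.21921, b = 0.67836.
Unit vector along 125° is (sin 125°, cos 125°) = (0.8192, -0.5736).
Slope in that direction = a·(0.8192) + b·(-0.5736) = −0.20953.
Apparent dip = arctan|0.20953| = 11.83° (true dip is 35.5°, so apparent ≤ true as expected).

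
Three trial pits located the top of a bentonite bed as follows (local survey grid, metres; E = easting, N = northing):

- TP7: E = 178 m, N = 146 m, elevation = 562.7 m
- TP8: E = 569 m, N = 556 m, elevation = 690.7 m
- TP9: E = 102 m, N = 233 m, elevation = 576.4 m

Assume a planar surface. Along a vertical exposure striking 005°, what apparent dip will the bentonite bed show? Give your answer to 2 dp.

13.38°

Let the plane be z = a·E + b·N + c.
TP8−TP7: 391a + 410b = 128;  TP9−TP7: −76a + 87b = 13.7.
Solving gives a = 0.08468, b = 0.23144.
Unit vector along 005° is (sin 5°, cos 5°) = (0.0872, 0.9962).
Slope in that direction = a·(0.0872) + b·(0.9962) = 0.23794.
Apparent dip = arctan|0.23794| = 13.38° (true dip is 13.8°, so apparent ≤ true as expected).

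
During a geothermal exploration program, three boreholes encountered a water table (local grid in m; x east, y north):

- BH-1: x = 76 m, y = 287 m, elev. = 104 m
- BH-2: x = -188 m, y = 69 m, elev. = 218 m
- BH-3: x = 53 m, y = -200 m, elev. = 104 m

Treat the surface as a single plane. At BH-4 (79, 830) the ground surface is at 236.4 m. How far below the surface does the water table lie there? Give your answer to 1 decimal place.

Let the plane be z = a·x + b·y + c.
BH-2−BH-1: −264a − 218b = 114;  BH-3−BH-1: −23a − 487b = 0.
Solving gives a = −0.44934, b = 0.02122.
Then c = 104 − a·76 − b·287 = 132.06.
At (79, 830): z_contact = −35.50 + 17.61 + 132.06 = 114.18 m.
Depth below ground = 236.4 − 114.18 = 122.2 m.

122.2 m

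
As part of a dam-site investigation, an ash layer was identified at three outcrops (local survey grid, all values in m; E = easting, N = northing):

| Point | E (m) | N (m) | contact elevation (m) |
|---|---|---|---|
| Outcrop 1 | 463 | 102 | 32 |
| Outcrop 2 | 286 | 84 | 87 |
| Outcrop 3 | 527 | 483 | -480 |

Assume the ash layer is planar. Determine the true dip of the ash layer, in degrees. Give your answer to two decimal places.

52.98°

Let the plane be z = a·E + b·N + c.
Outcrop 2−Outcrop 1: −177a − 18b = 55;  Outcrop 3−Outcrop 1: 64a + 381b = −512.
Solving gives a = −0.17710, b = −1.31408.
Gradient magnitude |∇z| = √(a² + b²) = √(0.03136 + 1.72681) = 1.32596.
True dip = arctan(1.32596) = 52.98°, dipping toward N (azimuth ≈ 008°).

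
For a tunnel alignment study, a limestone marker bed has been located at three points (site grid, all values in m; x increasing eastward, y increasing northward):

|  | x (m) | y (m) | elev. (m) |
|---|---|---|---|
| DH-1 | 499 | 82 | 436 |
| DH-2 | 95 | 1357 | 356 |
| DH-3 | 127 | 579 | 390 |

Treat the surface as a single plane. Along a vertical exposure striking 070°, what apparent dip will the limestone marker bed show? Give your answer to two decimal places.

2.92°

Two edge vectors: DH-1→DH-2 = (-404, 1275, -80), DH-1→DH-3 = (-372, 497, -46).
Normal n = (DH-1→DH-2) × (DH-1→DH-3) = (-18890, 11176, 273512).
So ∂z/∂x = −n_x/n_z = 0.06906 and ∂z/∂y = −n_y/n_z = −0.04086.
Unit vector along 070° is (sin 70°, cos 70°) = (0.9397, 0.3420).
Slope in that direction = a·(0.9397) + b·(0.3420) = 0.05092.
Apparent dip = arctan|0.05092| = 2.92° (true dip is 4.6°, so apparent ≤ true as expected).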